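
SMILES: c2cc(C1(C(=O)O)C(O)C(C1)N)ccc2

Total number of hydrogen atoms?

Hydrogens are implicit in SMILES; fill each atom to its normal valence:
  5 × C (aromatic): 1 H each → 5
  2 × C: 1 H each → 2
  2 × C: no H
  2 × O: 1 H each → 2
  1 × C: 2 H
  1 × C (aromatic): no H
  1 × N: 2 H
  1 × O: no H
  Total hydrogens = 13.

13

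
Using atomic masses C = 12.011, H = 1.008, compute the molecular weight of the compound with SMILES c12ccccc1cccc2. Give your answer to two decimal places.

128.17

Molecular formula: C10H8.
M = 10×12.011 + 8×1.008 = 128.17 g/mol.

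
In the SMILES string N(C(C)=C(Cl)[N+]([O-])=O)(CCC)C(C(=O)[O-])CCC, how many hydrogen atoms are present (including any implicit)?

18

Hydrogens are implicit in SMILES; fill each atom to its normal valence:
  4 × C: 2 H each → 8
  3 × C: 3 H each → 9
  3 × C: no H
  2 × O: no H
  2 × O (charge -1): no H
  1 × C: 1 H
  1 × Cl: no H
  1 × N (charge +1): no H
  1 × N: no H
  Total hydrogens = 18.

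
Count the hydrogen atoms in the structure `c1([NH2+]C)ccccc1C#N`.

Hydrogens are implicit in SMILES; fill each atom to its normal valence:
  4 × C (aromatic): 1 H each → 4
  2 × C (aromatic): no H
  1 × C: 3 H
  1 × C: no H
  1 × N (charge +1): 2 H
  1 × N: no H
  Total hydrogens = 9.

9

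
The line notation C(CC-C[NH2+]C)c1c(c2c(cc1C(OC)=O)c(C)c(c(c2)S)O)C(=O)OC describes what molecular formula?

C20H26NO5S+

Heavy atoms from the SMILES: 20 C, 1 N, 5 O, 1 S.
Implicit hydrogens by atom environment:
  8 × C (aromatic): no H
  4 × C: 3 H each → 12
  4 × C: 2 H each → 8
  4 × O: no H
  2 × C (aromatic): 1 H each → 2
  2 × C: no H
  1 × N (charge +1): 2 H
  1 × O: 1 H
  1 × S: 1 H
  Total hydrogens = 26.
Net charge +1.
Molecular formula: C20H26NO5S+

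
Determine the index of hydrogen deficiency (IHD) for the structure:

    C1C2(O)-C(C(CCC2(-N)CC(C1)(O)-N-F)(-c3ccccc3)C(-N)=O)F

Molecular formula from the SMILES: C17H23F2N3O3.
DoU = (2C + 2 + N − H − X)/2 = (2·17 + 2 + 3 − 23 − 2)/2 = 14/2 = 7.
(Structurally: 3 ring(s) + 4 π bond(s) = 7.)

7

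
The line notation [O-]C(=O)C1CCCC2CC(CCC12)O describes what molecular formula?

C11H17O3-

Heavy atoms from the SMILES: 11 C, 3 O.
Implicit hydrogens by atom environment:
  6 × C: 2 H each → 12
  4 × C: 1 H each → 4
  1 × C: no H
  1 × O: 1 H
  1 × O: no H
  1 × O (charge -1): no H
  Total hydrogens = 17.
Net charge -1.
Molecular formula: C11H17O3-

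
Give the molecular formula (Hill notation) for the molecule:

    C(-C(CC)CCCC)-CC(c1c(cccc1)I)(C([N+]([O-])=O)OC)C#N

Heavy atoms from the SMILES: 19 C, 1 I, 2 N, 3 O.
Implicit hydrogens by atom environment:
  6 × C: 2 H each → 12
  4 × C (aromatic): 1 H each → 4
  3 × C: 3 H each → 9
  2 × C: 1 H each → 2
  2 × C: no H
  2 × C (aromatic): no H
  2 × O: no H
  1 × I: no H
  1 × N: no H
  1 × N (charge +1): no H
  1 × O (charge -1): no H
  Total hydrogens = 27.
Molecular formula: C19H27IN2O3

C19H27IN2O3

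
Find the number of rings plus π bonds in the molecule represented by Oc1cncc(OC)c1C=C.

5

Molecular formula from the SMILES: C8H9NO2.
DoU = (2C + 2 + N − H − X)/2 = (2·8 + 2 + 1 − 9 − 0)/2 = 10/2 = 5.
(Structurally: 1 ring(s) + 4 π bond(s) = 5.)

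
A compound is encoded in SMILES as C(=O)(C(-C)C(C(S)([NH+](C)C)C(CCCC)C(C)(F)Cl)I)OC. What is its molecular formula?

C15H29ClFINO2S+

Heavy atoms from the SMILES: 15 C, 1 Cl, 1 F, 1 I, 1 N, 2 O, 1 S.
Implicit hydrogens by atom environment:
  6 × C: 3 H each → 18
  3 × C: 2 H each → 6
  3 × C: 1 H each → 3
  3 × C: no H
  2 × O: no H
  1 × Cl: no H
  1 × F: no H
  1 × I: no H
  1 × N (charge +1): 1 H
  1 × S: 1 H
  Total hydrogens = 29.
Net charge +1.
Molecular formula: C15H29ClFINO2S+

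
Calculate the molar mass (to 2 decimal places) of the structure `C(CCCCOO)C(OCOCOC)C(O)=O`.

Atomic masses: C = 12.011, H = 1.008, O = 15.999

252.26

Molecular formula: C10H20O7.
M = 10×12.011 + 20×1.008 + 7×15.999 = 252.26 g/mol.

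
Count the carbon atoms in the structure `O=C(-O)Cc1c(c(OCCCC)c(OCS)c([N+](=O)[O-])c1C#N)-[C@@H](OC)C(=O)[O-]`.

17

The symbol for carbon appears 17 times in the SMILES. Lowercase c denotes aromatic carbon and counts toward C.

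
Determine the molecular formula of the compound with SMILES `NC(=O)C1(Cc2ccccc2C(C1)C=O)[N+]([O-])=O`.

Heavy atoms from the SMILES: 12 C, 2 N, 4 O.
Implicit hydrogens by atom environment:
  4 × C (aromatic): 1 H each → 4
  3 × O: no H
  2 × C: 2 H each → 4
  2 × C: 1 H each → 2
  2 × C (aromatic): no H
  2 × C: no H
  1 × N: 2 H
  1 × N (charge +1): no H
  1 × O (charge -1): no H
  Total hydrogens = 12.
Molecular formula: C12H12N2O4

C12H12N2O4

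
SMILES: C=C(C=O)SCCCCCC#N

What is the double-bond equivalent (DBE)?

4

Molecular formula from the SMILES: C9H13NOS.
DoU = (2C + 2 + N − H − X)/2 = (2·9 + 2 + 1 − 13 − 0)/2 = 8/2 = 4.
(Structurally: 0 ring(s) + 4 π bond(s) = 4.)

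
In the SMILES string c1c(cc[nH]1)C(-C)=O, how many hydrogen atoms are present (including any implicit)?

7

Hydrogens are implicit in SMILES; fill each atom to its normal valence:
  3 × C (aromatic): 1 H each → 3
  1 × C: 3 H
  1 × C (aromatic): no H
  1 × C: no H
  1 × N (aromatic): 1 H
  1 × O: no H
  Total hydrogens = 7.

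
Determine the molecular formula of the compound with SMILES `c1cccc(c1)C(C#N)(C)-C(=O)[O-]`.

Heavy atoms from the SMILES: 10 C, 1 N, 2 O.
Implicit hydrogens by atom environment:
  5 × C (aromatic): 1 H each → 5
  3 × C: no H
  1 × C: 3 H
  1 × C (aromatic): no H
  1 × N: no H
  1 × O: no H
  1 × O (charge -1): no H
  Total hydrogens = 8.
Net charge -1.
Molecular formula: C10H8NO2-

C10H8NO2-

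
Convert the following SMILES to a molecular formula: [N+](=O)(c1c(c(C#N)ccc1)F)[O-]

Heavy atoms from the SMILES: 7 C, 1 F, 2 N, 2 O.
Implicit hydrogens by atom environment:
  3 × C (aromatic): 1 H each → 3
  3 × C (aromatic): no H
  1 × C: no H
  1 × F: no H
  1 × N: no H
  1 × N (charge +1): no H
  1 × O: no H
  1 × O (charge -1): no H
  Total hydrogens = 3.
Molecular formula: C7H3FN2O2

C7H3FN2O2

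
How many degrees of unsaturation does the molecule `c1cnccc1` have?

Molecular formula from the SMILES: C5H5N.
DoU = (2C + 2 + N − H − X)/2 = (2·5 + 2 + 1 − 5 − 0)/2 = 8/2 = 4.
(Structurally: 1 ring(s) + 3 π bond(s) = 4.)

4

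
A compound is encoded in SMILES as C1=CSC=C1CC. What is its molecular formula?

C6H8S

Heavy atoms from the SMILES: 6 C, 1 S.
Implicit hydrogens by atom environment:
  3 × C (aromatic): 1 H each → 3
  1 × C: 3 H
  1 × C: 2 H
  1 × C (aromatic): no H
  1 × S (aromatic): no H
  Total hydrogens = 8.
Molecular formula: C6H8S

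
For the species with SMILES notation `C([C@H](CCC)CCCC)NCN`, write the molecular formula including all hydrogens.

Heavy atoms from the SMILES: 10 C, 2 N.
Implicit hydrogens by atom environment:
  7 × C: 2 H each → 14
  2 × C: 3 H each → 6
  1 × C: 1 H
  1 × N: 2 H
  1 × N: 1 H
  Total hydrogens = 24.
Molecular formula: C10H24N2

C10H24N2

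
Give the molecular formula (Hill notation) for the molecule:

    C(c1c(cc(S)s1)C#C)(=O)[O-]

Heavy atoms from the SMILES: 7 C, 2 O, 2 S.
Implicit hydrogens by atom environment:
  3 × C (aromatic): no H
  2 × C: no H
  1 × C (aromatic): 1 H
  1 × C: 1 H
  1 × O: no H
  1 × O (charge -1): no H
  1 × S: 1 H
  1 × S (aromatic): no H
  Total hydrogens = 3.
Net charge -1.
Molecular formula: C7H3O2S2-

C7H3O2S2-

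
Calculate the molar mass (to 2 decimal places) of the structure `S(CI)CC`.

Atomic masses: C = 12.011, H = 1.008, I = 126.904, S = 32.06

Molecular formula: C3H7IS.
M = 3×12.011 + 7×1.008 + 1×126.904 + 1×32.06 = 202.05 g/mol.

202.05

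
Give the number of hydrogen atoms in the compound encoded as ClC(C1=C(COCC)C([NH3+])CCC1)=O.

17

Hydrogens are implicit in SMILES; fill each atom to its normal valence:
  5 × C: 2 H each → 10
  3 × C: no H
  2 × O: no H
  1 × C: 3 H
  1 × C: 1 H
  1 × Cl: no H
  1 × N (charge +1): 3 H
  Total hydrogens = 17.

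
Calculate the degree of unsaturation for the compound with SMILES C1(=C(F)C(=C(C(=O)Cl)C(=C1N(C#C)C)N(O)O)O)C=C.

8

Molecular formula from the SMILES: C12H10ClFN2O4.
DoU = (2C + 2 + N − H − X)/2 = (2·12 + 2 + 2 − 10 − 2)/2 = 16/2 = 8.
(Structurally: 1 ring(s) + 7 π bond(s) = 8.)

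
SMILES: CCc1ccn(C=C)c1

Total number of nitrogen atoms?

The symbol for nitrogen appears 1 time in the SMILES.

1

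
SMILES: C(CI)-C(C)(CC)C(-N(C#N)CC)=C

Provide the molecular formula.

C11H19IN2

Heavy atoms from the SMILES: 11 C, 1 I, 2 N.
Implicit hydrogens by atom environment:
  5 × C: 2 H each → 10
  3 × C: 3 H each → 9
  3 × C: no H
  2 × N: no H
  1 × I: no H
  Total hydrogens = 19.
Molecular formula: C11H19IN2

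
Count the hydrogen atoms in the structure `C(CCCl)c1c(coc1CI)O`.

10

Hydrogens are implicit in SMILES; fill each atom to its normal valence:
  4 × C: 2 H each → 8
  3 × C (aromatic): no H
  1 × C (aromatic): 1 H
  1 × Cl: no H
  1 × I: no H
  1 × O: 1 H
  1 × O (aromatic): no H
  Total hydrogens = 10.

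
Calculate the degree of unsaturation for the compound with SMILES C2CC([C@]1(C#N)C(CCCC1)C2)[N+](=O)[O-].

Molecular formula from the SMILES: C11H16N2O2.
DoU = (2C + 2 + N − H − X)/2 = (2·11 + 2 + 2 − 16 − 0)/2 = 10/2 = 5.
(Structurally: 2 ring(s) + 3 π bond(s) = 5.)

5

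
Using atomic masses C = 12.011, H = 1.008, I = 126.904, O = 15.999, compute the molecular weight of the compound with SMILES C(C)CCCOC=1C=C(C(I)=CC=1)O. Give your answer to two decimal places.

Molecular formula: C11H15IO2.
M = 11×12.011 + 15×1.008 + 1×126.904 + 2×15.999 = 306.14 g/mol.

306.14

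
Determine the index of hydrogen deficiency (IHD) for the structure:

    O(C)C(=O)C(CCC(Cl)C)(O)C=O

2

Molecular formula from the SMILES: C8H13ClO4.
DoU = (2C + 2 + N − H − X)/2 = (2·8 + 2 + 0 − 13 − 1)/2 = 4/2 = 2.
(Structurally: 0 ring(s) + 2 π bond(s) = 2.)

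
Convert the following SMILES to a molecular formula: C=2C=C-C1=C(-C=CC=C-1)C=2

C10H8

Heavy atoms from the SMILES: 10 C.
Implicit hydrogens by atom environment:
  8 × C (aromatic): 1 H each → 8
  2 × C (aromatic): no H
  Total hydrogens = 8.
Molecular formula: C10H8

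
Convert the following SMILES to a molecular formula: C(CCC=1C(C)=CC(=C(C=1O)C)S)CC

Heavy atoms from the SMILES: 13 C, 1 O, 1 S.
Implicit hydrogens by atom environment:
  5 × C (aromatic): no H
  4 × C: 2 H each → 8
  3 × C: 3 H each → 9
  1 × C (aromatic): 1 H
  1 × O: 1 H
  1 × S: 1 H
  Total hydrogens = 20.
Molecular formula: C13H20OS

C13H20OS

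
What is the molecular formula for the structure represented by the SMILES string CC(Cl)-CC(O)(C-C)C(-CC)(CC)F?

C11H22ClFO

Heavy atoms from the SMILES: 11 C, 1 Cl, 1 F, 1 O.
Implicit hydrogens by atom environment:
  4 × C: 3 H each → 12
  4 × C: 2 H each → 8
  2 × C: no H
  1 × C: 1 H
  1 × Cl: no H
  1 × F: no H
  1 × O: 1 H
  Total hydrogens = 22.
Molecular formula: C11H22ClFO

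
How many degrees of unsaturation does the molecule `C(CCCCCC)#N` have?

Molecular formula from the SMILES: C7H13N.
DoU = (2C + 2 + N − H − X)/2 = (2·7 + 2 + 1 − 13 − 0)/2 = 4/2 = 2.
(Structurally: 0 ring(s) + 2 π bond(s) = 2.)

2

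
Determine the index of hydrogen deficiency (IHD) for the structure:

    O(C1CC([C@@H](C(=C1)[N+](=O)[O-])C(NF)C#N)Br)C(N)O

5

Molecular formula from the SMILES: C9H12BrFN4O4.
DoU = (2C + 2 + N − H − X)/2 = (2·9 + 2 + 4 − 12 − 2)/2 = 10/2 = 5.
(Structurally: 1 ring(s) + 4 π bond(s) = 5.)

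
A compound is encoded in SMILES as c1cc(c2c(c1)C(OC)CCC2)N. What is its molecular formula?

C11H15NO

Heavy atoms from the SMILES: 11 C, 1 N, 1 O.
Implicit hydrogens by atom environment:
  3 × C: 2 H each → 6
  3 × C (aromatic): 1 H each → 3
  3 × C (aromatic): no H
  1 × C: 3 H
  1 × C: 1 H
  1 × N: 2 H
  1 × O: no H
  Total hydrogens = 15.
Molecular formula: C11H15NO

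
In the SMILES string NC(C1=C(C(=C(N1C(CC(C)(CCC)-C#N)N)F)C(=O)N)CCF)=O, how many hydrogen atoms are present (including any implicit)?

Hydrogens are implicit in SMILES; fill each atom to its normal valence:
  5 × C: 2 H each → 10
  4 × C (aromatic): no H
  4 × C: no H
  3 × N: 2 H each → 6
  2 × C: 3 H each → 6
  2 × F: no H
  2 × O: no H
  1 × C: 1 H
  1 × N (aromatic): no H
  1 × N: no H
  Total hydrogens = 23.

23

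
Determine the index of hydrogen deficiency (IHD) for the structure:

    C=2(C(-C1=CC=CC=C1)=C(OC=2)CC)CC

Molecular formula from the SMILES: C14H16O.
DoU = (2C + 2 + N − H − X)/2 = (2·14 + 2 + 0 − 16 − 0)/2 = 14/2 = 7.
(Structurally: 2 ring(s) + 5 π bond(s) = 7.)

7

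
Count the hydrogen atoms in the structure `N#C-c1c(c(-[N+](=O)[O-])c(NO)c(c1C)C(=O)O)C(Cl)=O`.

Hydrogens are implicit in SMILES; fill each atom to its normal valence:
  6 × C (aromatic): no H
  3 × C: no H
  3 × O: no H
  2 × O: 1 H each → 2
  1 × C: 3 H
  1 × Cl: no H
  1 × N: 1 H
  1 × N: no H
  1 × N (charge +1): no H
  1 × O (charge -1): no H
  Total hydrogens = 6.

6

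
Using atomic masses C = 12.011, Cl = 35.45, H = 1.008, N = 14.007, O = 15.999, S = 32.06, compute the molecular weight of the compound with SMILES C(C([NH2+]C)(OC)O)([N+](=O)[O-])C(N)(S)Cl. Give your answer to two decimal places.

Molecular formula: C5H13ClN3O4S+.
M = 5×12.011 + 1×35.45 + 13×1.008 + 3×14.007 + 4×15.999 + 1×32.06 = 246.69 g/mol.

246.69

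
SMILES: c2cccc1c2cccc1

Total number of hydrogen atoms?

Hydrogens are implicit in SMILES; fill each atom to its normal valence:
  8 × C (aromatic): 1 H each → 8
  2 × C (aromatic): no H
  Total hydrogens = 8.

8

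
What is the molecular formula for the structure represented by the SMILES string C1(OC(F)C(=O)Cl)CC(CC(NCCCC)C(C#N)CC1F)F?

C15H22ClF3N2O2

Heavy atoms from the SMILES: 15 C, 1 Cl, 3 F, 2 N, 2 O.
Implicit hydrogens by atom environment:
  6 × C: 2 H each → 12
  6 × C: 1 H each → 6
  3 × F: no H
  2 × C: no H
  2 × O: no H
  1 × C: 3 H
  1 × Cl: no H
  1 × N: 1 H
  1 × N: no H
  Total hydrogens = 22.
Molecular formula: C15H22ClF3N2O2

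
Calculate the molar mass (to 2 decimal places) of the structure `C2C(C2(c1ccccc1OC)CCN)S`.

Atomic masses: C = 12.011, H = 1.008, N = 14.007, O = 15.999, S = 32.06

223.33

Molecular formula: C12H17NOS.
M = 12×12.011 + 17×1.008 + 1×14.007 + 1×15.999 + 1×32.06 = 223.33 g/mol.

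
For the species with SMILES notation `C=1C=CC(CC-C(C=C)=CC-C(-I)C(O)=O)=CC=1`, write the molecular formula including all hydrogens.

C15H17IO2

Heavy atoms from the SMILES: 15 C, 1 I, 2 O.
Implicit hydrogens by atom environment:
  5 × C (aromatic): 1 H each → 5
  4 × C: 2 H each → 8
  3 × C: 1 H each → 3
  2 × C: no H
  1 × C (aromatic): no H
  1 × I: no H
  1 × O: 1 H
  1 × O: no H
  Total hydrogens = 17.
Molecular formula: C15H17IO2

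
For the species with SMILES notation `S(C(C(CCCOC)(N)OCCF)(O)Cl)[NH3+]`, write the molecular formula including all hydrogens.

C8H19ClFN2O3S+

Heavy atoms from the SMILES: 8 C, 1 Cl, 1 F, 2 N, 3 O, 1 S.
Implicit hydrogens by atom environment:
  5 × C: 2 H each → 10
  2 × C: no H
  2 × O: no H
  1 × C: 3 H
  1 × Cl: no H
  1 × F: no H
  1 × N (charge +1): 3 H
  1 × N: 2 H
  1 × O: 1 H
  1 × S: no H
  Total hydrogens = 19.
Net charge +1.
Molecular formula: C8H19ClFN2O3S+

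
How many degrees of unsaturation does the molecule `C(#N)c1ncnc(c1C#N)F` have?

8

Molecular formula from the SMILES: C6HFN4.
DoU = (2C + 2 + N − H − X)/2 = (2·6 + 2 + 4 − 1 − 1)/2 = 16/2 = 8.
(Structurally: 1 ring(s) + 7 π bond(s) = 8.)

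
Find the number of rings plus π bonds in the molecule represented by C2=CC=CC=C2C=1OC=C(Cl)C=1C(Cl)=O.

Molecular formula from the SMILES: C11H6Cl2O2.
DoU = (2C + 2 + N − H − X)/2 = (2·11 + 2 + 0 − 6 − 2)/2 = 16/2 = 8.
(Structurally: 2 ring(s) + 6 π bond(s) = 8.)

8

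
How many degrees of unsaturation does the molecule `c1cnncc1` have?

4

Molecular formula from the SMILES: C4H4N2.
DoU = (2C + 2 + N − H − X)/2 = (2·4 + 2 + 2 − 4 − 0)/2 = 8/2 = 4.
(Structurally: 1 ring(s) + 3 π bond(s) = 4.)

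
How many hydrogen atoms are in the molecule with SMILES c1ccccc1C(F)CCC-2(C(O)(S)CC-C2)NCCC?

26

Hydrogens are implicit in SMILES; fill each atom to its normal valence:
  7 × C: 2 H each → 14
  5 × C (aromatic): 1 H each → 5
  2 × C: no H
  1 × C: 3 H
  1 × C: 1 H
  1 × C (aromatic): no H
  1 × F: no H
  1 × N: 1 H
  1 × O: 1 H
  1 × S: 1 H
  Total hydrogens = 26.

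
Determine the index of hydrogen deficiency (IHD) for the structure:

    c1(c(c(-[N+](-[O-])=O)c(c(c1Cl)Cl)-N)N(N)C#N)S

7

Molecular formula from the SMILES: C7H5Cl2N5O2S.
DoU = (2C + 2 + N − H − X)/2 = (2·7 + 2 + 5 − 5 − 2)/2 = 14/2 = 7.
(Structurally: 1 ring(s) + 6 π bond(s) = 7.)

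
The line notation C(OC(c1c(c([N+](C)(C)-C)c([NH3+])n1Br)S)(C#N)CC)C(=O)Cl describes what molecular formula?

Heavy atoms from the SMILES: 1 Br, 13 C, 1 Cl, 4 N, 2 O, 1 S.
Implicit hydrogens by atom environment:
  4 × C: 3 H each → 12
  4 × C (aromatic): no H
  3 × C: no H
  2 × C: 2 H each → 4
  2 × O: no H
  1 × Br: no H
  1 × Cl: no H
  1 × N (charge +1): 3 H
  1 × N (aromatic): no H
  1 × N (charge +1): no H
  1 × N: no H
  1 × S: 1 H
  Total hydrogens = 20.
Net charge +2.
Molecular formula: [C13H20BrClN4O2S]2+

[C13H20BrClN4O2S]2+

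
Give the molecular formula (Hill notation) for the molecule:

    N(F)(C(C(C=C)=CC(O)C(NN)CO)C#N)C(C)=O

C11H17FN4O3

Heavy atoms from the SMILES: 11 C, 1 F, 4 N, 3 O.
Implicit hydrogens by atom environment:
  5 × C: 1 H each → 5
  3 × C: no H
  2 × C: 2 H each → 4
  2 × N: no H
  2 × O: 1 H each → 2
  1 × C: 3 H
  1 × F: no H
  1 × N: 2 H
  1 × N: 1 H
  1 × O: no H
  Total hydrogens = 17.
Molecular formula: C11H17FN4O3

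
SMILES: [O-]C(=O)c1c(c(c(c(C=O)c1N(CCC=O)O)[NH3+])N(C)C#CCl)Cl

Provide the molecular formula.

C14H13Cl2N3O5

Heavy atoms from the SMILES: 14 C, 2 Cl, 3 N, 5 O.
Implicit hydrogens by atom environment:
  6 × C (aromatic): no H
  3 × C: no H
  3 × O: no H
  2 × C: 2 H each → 4
  2 × C: 1 H each → 2
  2 × Cl: no H
  2 × N: no H
  1 × C: 3 H
  1 × N (charge +1): 3 H
  1 × O: 1 H
  1 × O (charge -1): no H
  Total hydrogens = 13.
Molecular formula: C14H13Cl2N3O5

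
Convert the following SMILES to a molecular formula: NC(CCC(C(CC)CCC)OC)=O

C11H23NO2

Heavy atoms from the SMILES: 11 C, 1 N, 2 O.
Implicit hydrogens by atom environment:
  5 × C: 2 H each → 10
  3 × C: 3 H each → 9
  2 × C: 1 H each → 2
  2 × O: no H
  1 × C: no H
  1 × N: 2 H
  Total hydrogens = 23.
Molecular formula: C11H23NO2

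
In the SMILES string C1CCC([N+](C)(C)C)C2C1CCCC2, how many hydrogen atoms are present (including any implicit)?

26

Hydrogens are implicit in SMILES; fill each atom to its normal valence:
  7 × C: 2 H each → 14
  3 × C: 3 H each → 9
  3 × C: 1 H each → 3
  1 × N (charge +1): no H
  Total hydrogens = 26.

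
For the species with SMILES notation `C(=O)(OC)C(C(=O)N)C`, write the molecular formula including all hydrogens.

Heavy atoms from the SMILES: 5 C, 1 N, 3 O.
Implicit hydrogens by atom environment:
  3 × O: no H
  2 × C: 3 H each → 6
  2 × C: no H
  1 × C: 1 H
  1 × N: 2 H
  Total hydrogens = 9.
Molecular formula: C5H9NO3

C5H9NO3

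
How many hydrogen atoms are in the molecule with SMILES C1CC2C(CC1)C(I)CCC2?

Hydrogens are implicit in SMILES; fill each atom to its normal valence:
  7 × C: 2 H each → 14
  3 × C: 1 H each → 3
  1 × I: no H
  Total hydrogens = 17.

17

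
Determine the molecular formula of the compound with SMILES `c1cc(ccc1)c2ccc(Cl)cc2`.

Heavy atoms from the SMILES: 12 C, 1 Cl.
Implicit hydrogens by atom environment:
  9 × C (aromatic): 1 H each → 9
  3 × C (aromatic): no H
  1 × Cl: no H
  Total hydrogens = 9.
Molecular formula: C12H9Cl

C12H9Cl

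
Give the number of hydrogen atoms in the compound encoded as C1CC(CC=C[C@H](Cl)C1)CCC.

Hydrogens are implicit in SMILES; fill each atom to its normal valence:
  6 × C: 2 H each → 12
  4 × C: 1 H each → 4
  1 × C: 3 H
  1 × Cl: no H
  Total hydrogens = 19.

19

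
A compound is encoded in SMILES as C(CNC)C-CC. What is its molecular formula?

Heavy atoms from the SMILES: 6 C, 1 N.
Implicit hydrogens by atom environment:
  4 × C: 2 H each → 8
  2 × C: 3 H each → 6
  1 × N: 1 H
  Total hydrogens = 15.
Molecular formula: C6H15N

C6H15N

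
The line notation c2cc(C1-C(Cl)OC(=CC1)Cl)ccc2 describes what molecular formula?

C11H10Cl2O

Heavy atoms from the SMILES: 11 C, 2 Cl, 1 O.
Implicit hydrogens by atom environment:
  5 × C (aromatic): 1 H each → 5
  3 × C: 1 H each → 3
  2 × Cl: no H
  1 × C: 2 H
  1 × C: no H
  1 × C (aromatic): no H
  1 × O: no H
  Total hydrogens = 10.
Molecular formula: C11H10Cl2O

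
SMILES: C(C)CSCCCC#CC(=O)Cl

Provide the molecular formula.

Heavy atoms from the SMILES: 9 C, 1 Cl, 1 O, 1 S.
Implicit hydrogens by atom environment:
  5 × C: 2 H each → 10
  3 × C: no H
  1 × C: 3 H
  1 × Cl: no H
  1 × O: no H
  1 × S: no H
  Total hydrogens = 13.
Molecular formula: C9H13ClOS

C9H13ClOS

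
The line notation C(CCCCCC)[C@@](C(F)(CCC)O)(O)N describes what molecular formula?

Heavy atoms from the SMILES: 12 C, 1 F, 1 N, 2 O.
Implicit hydrogens by atom environment:
  8 × C: 2 H each → 16
  2 × C: 3 H each → 6
  2 × C: no H
  2 × O: 1 H each → 2
  1 × F: no H
  1 × N: 2 H
  Total hydrogens = 26.
Molecular formula: C12H26FNO2

C12H26FNO2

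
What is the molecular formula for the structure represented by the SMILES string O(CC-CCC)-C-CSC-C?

C9H20OS

Heavy atoms from the SMILES: 9 C, 1 O, 1 S.
Implicit hydrogens by atom environment:
  7 × C: 2 H each → 14
  2 × C: 3 H each → 6
  1 × O: no H
  1 × S: no H
  Total hydrogens = 20.
Molecular formula: C9H20OS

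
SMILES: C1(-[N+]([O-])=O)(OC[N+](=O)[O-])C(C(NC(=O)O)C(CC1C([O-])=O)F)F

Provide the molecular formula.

C9H10F2N3O9-

Heavy atoms from the SMILES: 9 C, 2 F, 3 N, 9 O.
Implicit hydrogens by atom environment:
  5 × O: no H
  4 × C: 1 H each → 4
  3 × C: no H
  3 × O (charge -1): no H
  2 × C: 2 H each → 4
  2 × F: no H
  2 × N (charge +1): no H
  1 × N: 1 H
  1 × O: 1 H
  Total hydrogens = 10.
Net charge -1.
Molecular formula: C9H10F2N3O9-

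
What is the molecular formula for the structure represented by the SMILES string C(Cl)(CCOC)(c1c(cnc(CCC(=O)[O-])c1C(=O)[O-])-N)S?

[C13H15ClN2O5S]2-

Heavy atoms from the SMILES: 13 C, 1 Cl, 2 N, 5 O, 1 S.
Implicit hydrogens by atom environment:
  4 × C: 2 H each → 8
  4 × C (aromatic): no H
  3 × C: no H
  3 × O: no H
  2 × O (charge -1): no H
  1 × C: 3 H
  1 × C (aromatic): 1 H
  1 × Cl: no H
  1 × N: 2 H
  1 × N (aromatic): no H
  1 × S: 1 H
  Total hydrogens = 15.
Net charge -2.
Molecular formula: [C13H15ClN2O5S]2-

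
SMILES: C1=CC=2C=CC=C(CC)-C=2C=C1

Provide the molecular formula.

C12H12

Heavy atoms from the SMILES: 12 C.
Implicit hydrogens by atom environment:
  7 × C (aromatic): 1 H each → 7
  3 × C (aromatic): no H
  1 × C: 3 H
  1 × C: 2 H
  Total hydrogens = 12.
Molecular formula: C12H12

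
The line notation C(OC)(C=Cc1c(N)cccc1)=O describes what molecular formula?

C10H11NO2

Heavy atoms from the SMILES: 10 C, 1 N, 2 O.
Implicit hydrogens by atom environment:
  4 × C (aromatic): 1 H each → 4
  2 × C: 1 H each → 2
  2 × C (aromatic): no H
  2 × O: no H
  1 × C: 3 H
  1 × C: no H
  1 × N: 2 H
  Total hydrogens = 11.
Molecular formula: C10H11NO2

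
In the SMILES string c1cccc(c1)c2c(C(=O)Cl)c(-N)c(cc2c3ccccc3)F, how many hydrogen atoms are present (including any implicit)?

Hydrogens are implicit in SMILES; fill each atom to its normal valence:
  11 × C (aromatic): 1 H each → 11
  7 × C (aromatic): no H
  1 × C: no H
  1 × Cl: no H
  1 × F: no H
  1 × N: 2 H
  1 × O: no H
  Total hydrogens = 13.

13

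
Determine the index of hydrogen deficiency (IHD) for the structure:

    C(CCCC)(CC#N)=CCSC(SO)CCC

Molecular formula from the SMILES: C13H23NOS2.
DoU = (2C + 2 + N − H − X)/2 = (2·13 + 2 + 1 − 23 − 0)/2 = 6/2 = 3.
(Structurally: 0 ring(s) + 3 π bond(s) = 3.)

3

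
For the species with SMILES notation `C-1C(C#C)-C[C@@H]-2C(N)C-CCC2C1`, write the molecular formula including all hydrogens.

C12H19N

Heavy atoms from the SMILES: 12 C, 1 N.
Implicit hydrogens by atom environment:
  6 × C: 2 H each → 12
  5 × C: 1 H each → 5
  1 × C: no H
  1 × N: 2 H
  Total hydrogens = 19.
Molecular formula: C12H19N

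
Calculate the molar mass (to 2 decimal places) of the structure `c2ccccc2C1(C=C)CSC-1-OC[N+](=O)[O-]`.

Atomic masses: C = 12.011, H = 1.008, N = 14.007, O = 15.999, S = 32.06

Molecular formula: C12H13NO3S.
M = 12×12.011 + 13×1.008 + 1×14.007 + 3×15.999 + 1×32.06 = 251.30 g/mol.

251.30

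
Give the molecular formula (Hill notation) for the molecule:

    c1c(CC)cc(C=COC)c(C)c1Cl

Heavy atoms from the SMILES: 12 C, 1 Cl, 1 O.
Implicit hydrogens by atom environment:
  4 × C (aromatic): no H
  3 × C: 3 H each → 9
  2 × C (aromatic): 1 H each → 2
  2 × C: 1 H each → 2
  1 × C: 2 H
  1 × Cl: no H
  1 × O: no H
  Total hydrogens = 15.
Molecular formula: C12H15ClO

C12H15ClO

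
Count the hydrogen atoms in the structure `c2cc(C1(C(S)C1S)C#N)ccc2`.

Hydrogens are implicit in SMILES; fill each atom to its normal valence:
  5 × C (aromatic): 1 H each → 5
  2 × C: 1 H each → 2
  2 × C: no H
  2 × S: 1 H each → 2
  1 × C (aromatic): no H
  1 × N: no H
  Total hydrogens = 9.

9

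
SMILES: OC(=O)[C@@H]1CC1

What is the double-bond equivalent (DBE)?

2

Molecular formula from the SMILES: C4H6O2.
DoU = (2C + 2 + N − H − X)/2 = (2·4 + 2 + 0 − 6 − 0)/2 = 4/2 = 2.
(Structurally: 1 ring(s) + 1 π bond(s) = 2.)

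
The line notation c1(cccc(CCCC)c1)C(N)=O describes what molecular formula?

C11H15NO

Heavy atoms from the SMILES: 11 C, 1 N, 1 O.
Implicit hydrogens by atom environment:
  4 × C (aromatic): 1 H each → 4
  3 × C: 2 H each → 6
  2 × C (aromatic): no H
  1 × C: 3 H
  1 × C: no H
  1 × N: 2 H
  1 × O: no H
  Total hydrogens = 15.
Molecular formula: C11H15NO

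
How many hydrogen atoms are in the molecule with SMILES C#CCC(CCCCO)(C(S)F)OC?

17

Hydrogens are implicit in SMILES; fill each atom to its normal valence:
  5 × C: 2 H each → 10
  2 × C: 1 H each → 2
  2 × C: no H
  1 × C: 3 H
  1 × F: no H
  1 × O: 1 H
  1 × O: no H
  1 × S: 1 H
  Total hydrogens = 17.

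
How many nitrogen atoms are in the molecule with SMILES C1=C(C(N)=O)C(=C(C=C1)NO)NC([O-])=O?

The symbol for nitrogen appears 3 times in the SMILES.

3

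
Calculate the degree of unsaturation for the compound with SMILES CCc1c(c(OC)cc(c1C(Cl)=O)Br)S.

5

Molecular formula from the SMILES: C10H10BrClO2S.
DoU = (2C + 2 + N − H − X)/2 = (2·10 + 2 + 0 − 10 − 2)/2 = 10/2 = 5.
(Structurally: 1 ring(s) + 4 π bond(s) = 5.)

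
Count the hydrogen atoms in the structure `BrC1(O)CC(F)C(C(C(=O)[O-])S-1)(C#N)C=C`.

8

Hydrogens are implicit in SMILES; fill each atom to its normal valence:
  4 × C: no H
  3 × C: 1 H each → 3
  2 × C: 2 H each → 4
  1 × Br: no H
  1 × F: no H
  1 × N: no H
  1 × O: 1 H
  1 × O: no H
  1 × O (charge -1): no H
  1 × S: no H
  Total hydrogens = 8.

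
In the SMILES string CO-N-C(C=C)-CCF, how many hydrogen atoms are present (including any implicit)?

Hydrogens are implicit in SMILES; fill each atom to its normal valence:
  3 × C: 2 H each → 6
  2 × C: 1 H each → 2
  1 × C: 3 H
  1 × F: no H
  1 × N: 1 H
  1 × O: no H
  Total hydrogens = 12.

12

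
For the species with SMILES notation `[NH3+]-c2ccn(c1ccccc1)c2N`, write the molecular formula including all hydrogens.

C10H12N3+

Heavy atoms from the SMILES: 10 C, 3 N.
Implicit hydrogens by atom environment:
  7 × C (aromatic): 1 H each → 7
  3 × C (aromatic): no H
  1 × N (charge +1): 3 H
  1 × N: 2 H
  1 × N (aromatic): no H
  Total hydrogens = 12.
Net charge +1.
Molecular formula: C10H12N3+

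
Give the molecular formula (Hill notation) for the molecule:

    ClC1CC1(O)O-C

C4H7ClO2

Heavy atoms from the SMILES: 4 C, 1 Cl, 2 O.
Implicit hydrogens by atom environment:
  1 × C: 3 H
  1 × C: 2 H
  1 × C: 1 H
  1 × C: no H
  1 × Cl: no H
  1 × O: 1 H
  1 × O: no H
  Total hydrogens = 7.
Molecular formula: C4H7ClO2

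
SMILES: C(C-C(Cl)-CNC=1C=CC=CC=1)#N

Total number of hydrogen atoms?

Hydrogens are implicit in SMILES; fill each atom to its normal valence:
  5 × C (aromatic): 1 H each → 5
  2 × C: 2 H each → 4
  1 × C: 1 H
  1 × C (aromatic): no H
  1 × C: no H
  1 × Cl: no H
  1 × N: 1 H
  1 × N: no H
  Total hydrogens = 11.

11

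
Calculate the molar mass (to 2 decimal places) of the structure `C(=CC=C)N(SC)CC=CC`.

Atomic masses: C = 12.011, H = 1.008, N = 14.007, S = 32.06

169.29

Molecular formula: C9H15NS.
M = 9×12.011 + 15×1.008 + 1×14.007 + 1×32.06 = 169.29 g/mol.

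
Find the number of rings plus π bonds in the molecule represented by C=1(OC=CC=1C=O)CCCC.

4

Molecular formula from the SMILES: C9H12O2.
DoU = (2C + 2 + N − H − X)/2 = (2·9 + 2 + 0 − 12 − 0)/2 = 8/2 = 4.
(Structurally: 1 ring(s) + 3 π bond(s) = 4.)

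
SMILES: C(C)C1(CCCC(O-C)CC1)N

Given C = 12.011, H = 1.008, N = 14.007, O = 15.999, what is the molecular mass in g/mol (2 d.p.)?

Molecular formula: C10H21NO.
M = 10×12.011 + 21×1.008 + 1×14.007 + 1×15.999 = 171.28 g/mol.

171.28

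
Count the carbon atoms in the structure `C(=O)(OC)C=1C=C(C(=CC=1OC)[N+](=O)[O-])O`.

The symbol for carbon appears 9 times in the SMILES.

9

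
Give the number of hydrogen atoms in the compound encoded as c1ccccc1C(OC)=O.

Hydrogens are implicit in SMILES; fill each atom to its normal valence:
  5 × C (aromatic): 1 H each → 5
  2 × O: no H
  1 × C: 3 H
  1 × C (aromatic): no H
  1 × C: no H
  Total hydrogens = 8.

8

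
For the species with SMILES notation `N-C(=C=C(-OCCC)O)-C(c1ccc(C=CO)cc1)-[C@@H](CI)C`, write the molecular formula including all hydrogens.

C18H24INO3

Heavy atoms from the SMILES: 18 C, 1 I, 1 N, 3 O.
Implicit hydrogens by atom environment:
  4 × C: 1 H each → 4
  4 × C (aromatic): 1 H each → 4
  3 × C: 2 H each → 6
  3 × C: no H
  2 × C: 3 H each → 6
  2 × C (aromatic): no H
  2 × O: 1 H each → 2
  1 × I: no H
  1 × N: 2 H
  1 × O: no H
  Total hydrogens = 24.
Molecular formula: C18H24INO3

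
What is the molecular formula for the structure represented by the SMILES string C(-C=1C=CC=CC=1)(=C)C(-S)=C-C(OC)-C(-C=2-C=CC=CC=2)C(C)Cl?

C21H23ClOS

Heavy atoms from the SMILES: 21 C, 1 Cl, 1 O, 1 S.
Implicit hydrogens by atom environment:
  10 × C (aromatic): 1 H each → 10
  4 × C: 1 H each → 4
  2 × C: 3 H each → 6
  2 × C: no H
  2 × C (aromatic): no H
  1 × C: 2 H
  1 × Cl: no H
  1 × O: no H
  1 × S: 1 H
  Total hydrogens = 23.
Molecular formula: C21H23ClOS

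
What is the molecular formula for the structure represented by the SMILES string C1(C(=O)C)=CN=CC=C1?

C7H7NO

Heavy atoms from the SMILES: 7 C, 1 N, 1 O.
Implicit hydrogens by atom environment:
  4 × C (aromatic): 1 H each → 4
  1 × C: 3 H
  1 × C (aromatic): no H
  1 × C: no H
  1 × N (aromatic): no H
  1 × O: no H
  Total hydrogens = 7.
Molecular formula: C7H7NO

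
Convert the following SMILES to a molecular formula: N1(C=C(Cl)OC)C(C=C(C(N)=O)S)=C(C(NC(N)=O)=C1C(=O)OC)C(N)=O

C14H16ClN5O6S

Heavy atoms from the SMILES: 14 C, 1 Cl, 5 N, 6 O, 1 S.
Implicit hydrogens by atom environment:
  6 × C: no H
  6 × O: no H
  4 × C (aromatic): no H
  3 × N: 2 H each → 6
  2 × C: 3 H each → 6
  2 × C: 1 H each → 2
  1 × Cl: no H
  1 × N: 1 H
  1 × N (aromatic): no H
  1 × S: 1 H
  Total hydrogens = 16.
Molecular formula: C14H16ClN5O6S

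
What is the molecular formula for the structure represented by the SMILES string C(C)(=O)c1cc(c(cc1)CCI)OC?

Heavy atoms from the SMILES: 11 C, 1 I, 2 O.
Implicit hydrogens by atom environment:
  3 × C (aromatic): 1 H each → 3
  3 × C (aromatic): no H
  2 × C: 3 H each → 6
  2 × C: 2 H each → 4
  2 × O: no H
  1 × C: no H
  1 × I: no H
  Total hydrogens = 13.
Molecular formula: C11H13IO2

C11H13IO2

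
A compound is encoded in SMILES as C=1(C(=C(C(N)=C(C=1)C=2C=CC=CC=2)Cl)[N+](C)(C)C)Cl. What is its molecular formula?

Heavy atoms from the SMILES: 15 C, 2 Cl, 2 N.
Implicit hydrogens by atom environment:
  6 × C (aromatic): 1 H each → 6
  6 × C (aromatic): no H
  3 × C: 3 H each → 9
  2 × Cl: no H
  1 × N: 2 H
  1 × N (charge +1): no H
  Total hydrogens = 17.
Net charge +1.
Molecular formula: C15H17Cl2N2+

C15H17Cl2N2+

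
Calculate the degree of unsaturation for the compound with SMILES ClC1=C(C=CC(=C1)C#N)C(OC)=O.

Molecular formula from the SMILES: C9H6ClNO2.
DoU = (2C + 2 + N − H − X)/2 = (2·9 + 2 + 1 − 6 − 1)/2 = 14/2 = 7.
(Structurally: 1 ring(s) + 6 π bond(s) = 7.)

7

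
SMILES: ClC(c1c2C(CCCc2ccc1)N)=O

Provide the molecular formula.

C11H12ClNO

Heavy atoms from the SMILES: 11 C, 1 Cl, 1 N, 1 O.
Implicit hydrogens by atom environment:
  3 × C: 2 H each → 6
  3 × C (aromatic): 1 H each → 3
  3 × C (aromatic): no H
  1 × C: 1 H
  1 × C: no H
  1 × Cl: no H
  1 × N: 2 H
  1 × O: no H
  Total hydrogens = 12.
Molecular formula: C11H12ClNO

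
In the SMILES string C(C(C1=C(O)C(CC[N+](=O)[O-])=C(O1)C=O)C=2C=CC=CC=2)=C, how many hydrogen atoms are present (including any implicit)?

15

Hydrogens are implicit in SMILES; fill each atom to its normal valence:
  5 × C (aromatic): 1 H each → 5
  5 × C (aromatic): no H
  3 × C: 2 H each → 6
  3 × C: 1 H each → 3
  2 × O: no H
  1 × N (charge +1): no H
  1 × O: 1 H
  1 × O (aromatic): no H
  1 × O (charge -1): no H
  Total hydrogens = 15.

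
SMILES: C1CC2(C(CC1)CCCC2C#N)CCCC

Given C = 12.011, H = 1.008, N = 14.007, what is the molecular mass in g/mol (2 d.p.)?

219.37

Molecular formula: C15H25N.
M = 15×12.011 + 25×1.008 + 1×14.007 = 219.37 g/mol.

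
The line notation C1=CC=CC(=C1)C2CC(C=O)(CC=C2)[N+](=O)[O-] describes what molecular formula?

Heavy atoms from the SMILES: 13 C, 1 N, 3 O.
Implicit hydrogens by atom environment:
  5 × C (aromatic): 1 H each → 5
  4 × C: 1 H each → 4
  2 × C: 2 H each → 4
  2 × O: no H
  1 × C: no H
  1 × C (aromatic): no H
  1 × N (charge +1): no H
  1 × O (charge -1): no H
  Total hydrogens = 13.
Molecular formula: C13H13NO3

C13H13NO3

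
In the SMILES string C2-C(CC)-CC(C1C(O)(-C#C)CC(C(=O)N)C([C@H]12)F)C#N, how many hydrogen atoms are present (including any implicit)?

Hydrogens are implicit in SMILES; fill each atom to its normal valence:
  7 × C: 1 H each → 7
  4 × C: 2 H each → 8
  4 × C: no H
  1 × C: 3 H
  1 × F: no H
  1 × N: 2 H
  1 × N: no H
  1 × O: 1 H
  1 × O: no H
  Total hydrogens = 21.

21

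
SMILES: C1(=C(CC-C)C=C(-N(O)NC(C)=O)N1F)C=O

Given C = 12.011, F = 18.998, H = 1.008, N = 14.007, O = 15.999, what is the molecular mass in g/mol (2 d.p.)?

243.24

Molecular formula: C10H14FN3O3.
M = 10×12.011 + 1×18.998 + 14×1.008 + 3×14.007 + 3×15.999 = 243.24 g/mol.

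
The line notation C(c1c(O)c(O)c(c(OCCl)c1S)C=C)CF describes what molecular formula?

Heavy atoms from the SMILES: 11 C, 1 Cl, 1 F, 3 O, 1 S.
Implicit hydrogens by atom environment:
  6 × C (aromatic): no H
  4 × C: 2 H each → 8
  2 × O: 1 H each → 2
  1 × C: 1 H
  1 × Cl: no H
  1 × F: no H
  1 × O: no H
  1 × S: 1 H
  Total hydrogens = 12.
Molecular formula: C11H12ClFO3S

C11H12ClFO3S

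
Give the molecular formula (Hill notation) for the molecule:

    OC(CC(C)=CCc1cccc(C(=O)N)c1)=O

Heavy atoms from the SMILES: 13 C, 1 N, 3 O.
Implicit hydrogens by atom environment:
  4 × C (aromatic): 1 H each → 4
  3 × C: no H
  2 × C: 2 H each → 4
  2 × C (aromatic): no H
  2 × O: no H
  1 × C: 3 H
  1 × C: 1 H
  1 × N: 2 H
  1 × O: 1 H
  Total hydrogens = 15.
Molecular formula: C13H15NO3

C13H15NO3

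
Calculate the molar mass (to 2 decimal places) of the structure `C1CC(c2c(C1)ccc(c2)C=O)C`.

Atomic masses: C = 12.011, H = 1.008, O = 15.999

174.24

Molecular formula: C12H14O.
M = 12×12.011 + 14×1.008 + 1×15.999 = 174.24 g/mol.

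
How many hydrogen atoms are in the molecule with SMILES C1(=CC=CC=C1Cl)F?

4

Hydrogens are implicit in SMILES; fill each atom to its normal valence:
  4 × C (aromatic): 1 H each → 4
  2 × C (aromatic): no H
  1 × Cl: no H
  1 × F: no H
  Total hydrogens = 4.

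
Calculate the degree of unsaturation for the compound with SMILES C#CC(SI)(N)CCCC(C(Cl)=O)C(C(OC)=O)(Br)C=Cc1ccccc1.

9

Molecular formula from the SMILES: C19H20BrClINO3S.
DoU = (2C + 2 + N − H − X)/2 = (2·19 + 2 + 1 − 20 − 3)/2 = 18/2 = 9.
(Structurally: 1 ring(s) + 8 π bond(s) = 9.)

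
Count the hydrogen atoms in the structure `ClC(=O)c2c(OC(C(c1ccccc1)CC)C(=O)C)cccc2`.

19

Hydrogens are implicit in SMILES; fill each atom to its normal valence:
  9 × C (aromatic): 1 H each → 9
  3 × C (aromatic): no H
  3 × O: no H
  2 × C: 3 H each → 6
  2 × C: 1 H each → 2
  2 × C: no H
  1 × C: 2 H
  1 × Cl: no H
  Total hydrogens = 19.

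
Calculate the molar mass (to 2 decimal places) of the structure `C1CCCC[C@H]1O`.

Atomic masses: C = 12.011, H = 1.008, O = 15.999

100.16

Molecular formula: C6H12O.
M = 6×12.011 + 12×1.008 + 1×15.999 = 100.16 g/mol.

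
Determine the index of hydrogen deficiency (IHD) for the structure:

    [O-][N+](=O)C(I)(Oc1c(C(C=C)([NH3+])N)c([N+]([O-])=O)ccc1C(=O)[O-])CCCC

8

Molecular formula from the SMILES: C15H19IN4O7.
DoU = (2C + 2 + N − H − X)/2 = (2·15 + 2 + 4 − 19 − 1)/2 = 16/2 = 8.
(Structurally: 1 ring(s) + 7 π bond(s) = 8.)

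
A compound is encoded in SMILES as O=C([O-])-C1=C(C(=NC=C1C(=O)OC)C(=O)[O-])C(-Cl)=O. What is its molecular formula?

Heavy atoms from the SMILES: 10 C, 1 Cl, 1 N, 7 O.
Implicit hydrogens by atom environment:
  5 × O: no H
  4 × C (aromatic): no H
  4 × C: no H
  2 × O (charge -1): no H
  1 × C: 3 H
  1 × C (aromatic): 1 H
  1 × Cl: no H
  1 × N (aromatic): no H
  Total hydrogens = 4.
Net charge -2.
Molecular formula: [C10H4ClNO7]2-

[C10H4ClNO7]2-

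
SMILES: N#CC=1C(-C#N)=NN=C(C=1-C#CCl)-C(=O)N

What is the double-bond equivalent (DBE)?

11

Molecular formula from the SMILES: C9H2ClN5O.
DoU = (2C + 2 + N − H − X)/2 = (2·9 + 2 + 5 − 2 − 1)/2 = 22/2 = 11.
(Structurally: 1 ring(s) + 10 π bond(s) = 11.)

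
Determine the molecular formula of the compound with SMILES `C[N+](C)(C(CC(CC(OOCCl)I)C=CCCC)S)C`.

Heavy atoms from the SMILES: 14 C, 1 Cl, 1 I, 1 N, 2 O, 1 S.
Implicit hydrogens by atom environment:
  5 × C: 2 H each → 10
  5 × C: 1 H each → 5
  4 × C: 3 H each → 12
  2 × O: no H
  1 × Cl: no H
  1 × I: no H
  1 × N (charge +1): no H
  1 × S: 1 H
  Total hydrogens = 28.
Net charge +1.
Molecular formula: C14H28ClINO2S+

C14H28ClINO2S+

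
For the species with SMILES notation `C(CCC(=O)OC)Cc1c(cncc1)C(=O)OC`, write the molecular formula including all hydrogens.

Heavy atoms from the SMILES: 13 C, 1 N, 4 O.
Implicit hydrogens by atom environment:
  4 × C: 2 H each → 8
  4 × O: no H
  3 × C (aromatic): 1 H each → 3
  2 × C: 3 H each → 6
  2 × C (aromatic): no H
  2 × C: no H
  1 × N (aromatic): no H
  Total hydrogens = 17.
Molecular formula: C13H17NO4

C13H17NO4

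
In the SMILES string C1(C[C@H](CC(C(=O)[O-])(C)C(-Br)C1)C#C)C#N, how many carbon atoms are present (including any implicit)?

The symbol for carbon appears 12 times in the SMILES.

12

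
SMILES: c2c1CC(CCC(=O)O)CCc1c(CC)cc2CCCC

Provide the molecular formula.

C19H28O2

Heavy atoms from the SMILES: 19 C, 2 O.
Implicit hydrogens by atom environment:
  9 × C: 2 H each → 18
  4 × C (aromatic): no H
  2 × C: 3 H each → 6
  2 × C (aromatic): 1 H each → 2
  1 × C: 1 H
  1 × C: no H
  1 × O: 1 H
  1 × O: no H
  Total hydrogens = 28.
Molecular formula: C19H28O2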